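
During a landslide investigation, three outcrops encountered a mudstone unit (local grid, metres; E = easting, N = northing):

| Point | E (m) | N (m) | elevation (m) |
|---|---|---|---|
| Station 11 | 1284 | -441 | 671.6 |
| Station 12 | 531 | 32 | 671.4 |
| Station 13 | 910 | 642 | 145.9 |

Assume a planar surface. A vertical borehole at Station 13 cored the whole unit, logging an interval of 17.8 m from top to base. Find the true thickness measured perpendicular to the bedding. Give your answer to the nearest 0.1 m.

14.4 m

Let the plane be z = a·E + b·N + c.
Station 12−Station 11: −753a + 473b = −0.2;  Station 13−Station 11: −374a + 1083b = −525.7.
Solving gives a = −0.38904, b = −0.61976.
|∇z| = √(a²+b²) = 0.73175, so dip δ = arctan(0.73175) = 36.19°.
True thickness = vertical thickness × cos δ = 17.8 × cos 36.19° = 14.4 m.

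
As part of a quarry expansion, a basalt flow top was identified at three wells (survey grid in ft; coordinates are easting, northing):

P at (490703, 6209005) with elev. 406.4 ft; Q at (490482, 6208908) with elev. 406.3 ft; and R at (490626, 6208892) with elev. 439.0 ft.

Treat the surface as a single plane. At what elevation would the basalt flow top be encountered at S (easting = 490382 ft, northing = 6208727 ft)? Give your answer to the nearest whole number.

Let the plane be z = a·easting + b·northing + c.
Q−P: −221a − 97b = −0.1;  R−P: −77a − 113b = 32.6.
Solving gives a = 0.18130142, b = −0.41203725.
Then c = 406.4 − a·490703 − b·6209005 = 2469782.59.
At (490382, 6208727): z = 88907.0 − 2558226.8 + 2469782.59 = 462.7 ft.

463 ft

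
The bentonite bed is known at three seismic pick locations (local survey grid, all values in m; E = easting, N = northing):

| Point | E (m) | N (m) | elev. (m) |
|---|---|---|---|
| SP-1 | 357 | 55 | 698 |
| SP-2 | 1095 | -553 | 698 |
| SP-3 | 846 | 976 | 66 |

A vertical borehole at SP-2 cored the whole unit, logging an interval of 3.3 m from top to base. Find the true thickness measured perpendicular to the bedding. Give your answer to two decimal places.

2.81 m

Let the plane be z = a·E + b·N + c.
SP-2−SP-1: 738a − 608b = 0;  SP-3−SP-1: 489a + 921b = −632.
Solving gives a = −0.39330, b = −0.47739.
|∇z| = √(a²+b²) = 0.61854, so dip δ = arctan(0.61854) = 31.74°.
True thickness = vertical thickness × cos δ = 3.3 × cos 31.74° = 2.81 m.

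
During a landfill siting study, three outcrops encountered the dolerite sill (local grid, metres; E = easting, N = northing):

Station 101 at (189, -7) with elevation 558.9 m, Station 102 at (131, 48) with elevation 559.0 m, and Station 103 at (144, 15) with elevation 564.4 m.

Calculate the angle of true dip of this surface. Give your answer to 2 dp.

19.93°

Two edge vectors: Station 101→Station 102 = (-58, 55, 0.1), Station 101→Station 103 = (-45, 22, 5.5).
Normal n = (Station 101→Station 102) × (Station 101→Station 103) = (300.3, 314.5, 1199).
So ∂z/∂E = −n_x/n_z = −0.25046 and ∂z/∂N = −n_y/n_z = −0.26230.
Gradient magnitude |∇z| = √(a² + b²) = √(0.06273 + 0.06880) = 0.36267.
True dip = arctan(0.36267) = 19.93°, dipping toward NE (azimuth ≈ 044°).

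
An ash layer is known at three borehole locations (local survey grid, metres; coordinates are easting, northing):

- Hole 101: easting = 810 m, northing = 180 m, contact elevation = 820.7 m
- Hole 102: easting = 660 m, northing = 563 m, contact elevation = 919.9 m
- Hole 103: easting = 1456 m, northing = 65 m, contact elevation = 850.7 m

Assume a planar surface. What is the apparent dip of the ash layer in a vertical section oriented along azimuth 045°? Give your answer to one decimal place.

Let the plane be z = a·easting + b·northing + c.
Hole 102−Hole 101: −150a + 383b = 99.2;  Hole 103−Hole 101: 646a − 115b = 30.
Solving gives a = 0.09948, b = 0.29797.
Unit vector along 045° is (sin 45°, cos 45°) = (0.7071, 0.7071).
Slope in that direction = a·(0.7071) + b·(0.7071) = 0.28104.
Apparent dip = arctan|0.28104| = 15.7° (true dip is 17.4°, so apparent ≤ true as expected).

15.7°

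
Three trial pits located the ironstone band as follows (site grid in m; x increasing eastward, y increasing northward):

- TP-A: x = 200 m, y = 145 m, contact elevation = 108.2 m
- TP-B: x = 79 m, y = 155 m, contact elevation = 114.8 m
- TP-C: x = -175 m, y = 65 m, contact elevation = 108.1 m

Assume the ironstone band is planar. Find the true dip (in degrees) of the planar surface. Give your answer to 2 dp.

10.72°

Let the plane be z = a·x + b·y + c.
TP-B−TP-A: −121a + 10b = 6.6;  TP-C−TP-A: −375a − 80b = −0.1.
Solving gives a = −0.03924, b = 0.18519.
Gradient magnitude |∇z| = √(a² + b²) = √(0.00154 + 0.03430) = 0.18930.
True dip = arctan(0.18930) = 10.72°, dipping toward SSE (azimuth ≈ 168°).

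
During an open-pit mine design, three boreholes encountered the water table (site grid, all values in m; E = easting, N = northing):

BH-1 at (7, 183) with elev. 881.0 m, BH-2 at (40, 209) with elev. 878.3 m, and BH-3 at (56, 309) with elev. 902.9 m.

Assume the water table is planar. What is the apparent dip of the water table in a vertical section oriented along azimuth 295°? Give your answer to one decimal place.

22.3°

Let the plane be z = a·E + b·N + c.
BH-2−BH-1: 33a + 26b = −2.7;  BH-3−BH-1: 49a + 126b = 21.9.
Solving gives a = −0.31540, b = 0.29646.
Unit vector along 295° is (sin 295°, cos 295°) = (-0.9063, 0.4226).
Slope in that direction = a·(-0.9063) + b·(0.4226) = 0.41114.
Apparent dip = arctan|0.41114| = 22.3° (true dip is 23.4°, so apparent ≤ true as expected).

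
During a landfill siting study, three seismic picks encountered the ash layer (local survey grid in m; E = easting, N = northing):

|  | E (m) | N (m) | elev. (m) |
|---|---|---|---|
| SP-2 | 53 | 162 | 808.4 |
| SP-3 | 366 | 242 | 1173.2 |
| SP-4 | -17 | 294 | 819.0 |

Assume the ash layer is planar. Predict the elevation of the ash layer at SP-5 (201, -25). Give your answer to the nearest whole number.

843 m

Two edge vectors: SP-2→SP-3 = (313, 80, 364.8), SP-2→SP-4 = (-70, 132, 10.6).
Normal n = (SP-2→SP-3) × (SP-2→SP-4) = (-47305.6, -28853.8, 46916).
So ∂z/∂E = −n_x/n_z = 1.00830 and ∂z/∂N = −n_y/n_z = 0.61501.
Intercept c from SP-2: 808.4 − 53.44 − 99.63 = 655.33.
At (201, -25): z = 202.7 − 15.4 + 655.33 = 842.6 m.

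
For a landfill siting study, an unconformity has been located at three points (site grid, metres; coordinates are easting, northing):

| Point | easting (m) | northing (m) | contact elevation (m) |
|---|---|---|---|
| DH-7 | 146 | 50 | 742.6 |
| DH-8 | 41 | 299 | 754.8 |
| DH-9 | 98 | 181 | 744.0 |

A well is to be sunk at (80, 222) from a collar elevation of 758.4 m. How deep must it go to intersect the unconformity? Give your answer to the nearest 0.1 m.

Let the plane be z = a·easting + b·northing + c.
DH-8−DH-7: −105a + 249b = 12.2;  DH-9−DH-7: −48a + 131b = 1.4.
Solving gives a = −0.69307, b = −0.24326.
Then c = 742.6 − a·146 − b·50 = 855.95.
At (80, 222): z_contact = −55.45 − 54.00 + 855.95 = 746.50 m.
Depth below ground = 758.4 − 746.50 = 11.9 m.

11.9 m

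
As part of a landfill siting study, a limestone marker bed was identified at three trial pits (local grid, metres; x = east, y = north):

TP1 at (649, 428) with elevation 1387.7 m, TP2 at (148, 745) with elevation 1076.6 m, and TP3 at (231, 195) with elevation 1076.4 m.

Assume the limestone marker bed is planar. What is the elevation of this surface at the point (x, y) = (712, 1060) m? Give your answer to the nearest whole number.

1497 m

Two edge vectors: TP1→TP2 = (-501, 317, -311.1), TP1→TP3 = (-418, -233, -311.3).
Normal n = (TP1→TP2) × (TP1→TP3) = (-171168.4, -25921.5, 249239).
So ∂z/∂x = −n_x/n_z = 0.68676 and ∂z/∂y = −n_y/n_z = 0.10400.
Intercept c from TP1: 1387.7 − 445.71 − 44.51 = 897.48.
At (712, 1060): z = 489.0 + 110.2 + 897.48 = 1496.7 m.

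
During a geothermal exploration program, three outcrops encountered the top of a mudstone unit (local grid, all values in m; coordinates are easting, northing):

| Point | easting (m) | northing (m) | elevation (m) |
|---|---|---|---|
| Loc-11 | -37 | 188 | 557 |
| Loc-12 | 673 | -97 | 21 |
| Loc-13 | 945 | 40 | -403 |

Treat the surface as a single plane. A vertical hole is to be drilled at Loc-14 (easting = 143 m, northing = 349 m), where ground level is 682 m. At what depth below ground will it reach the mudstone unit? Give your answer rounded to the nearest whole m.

468 m

Two edge vectors: Loc-11→Loc-12 = (710, -285, -536), Loc-11→Loc-13 = (982, -148, -960).
Normal n = (Loc-11→Loc-12) × (Loc-11→Loc-13) = (194272, 155248, 174790).
So ∂z/∂easting = −n_x/n_z = −1.11146 and ∂z/∂northing = −n_y/n_z = −0.88820.
Intercept c from Loc-11: 557 − 41.12 + 166.98 = 682.86.
At (143, 349): z_contact = −158.9 − 310.0 + 682.86 = 213.9 m.
Depth below ground = 682 − 213.9 = 468 m.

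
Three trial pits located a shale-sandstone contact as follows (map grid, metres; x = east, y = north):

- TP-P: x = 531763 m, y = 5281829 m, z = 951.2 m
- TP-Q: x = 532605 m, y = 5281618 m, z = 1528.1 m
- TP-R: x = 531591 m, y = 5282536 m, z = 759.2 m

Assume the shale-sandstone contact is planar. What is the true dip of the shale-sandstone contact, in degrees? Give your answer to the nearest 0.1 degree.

33.7°

Two edge vectors: TP-P→TP-Q = (842, -211, 576.9), TP-P→TP-R = (-172, 707, -192).
Normal n = (TP-P→TP-Q) × (TP-P→TP-R) = (-367356.3, 62437.2, 559002).
So ∂z/∂x = −n_x/n_z = 0.65716 and ∂z/∂y = −n_y/n_z = −0.11169.
Gradient magnitude |∇z| = √(a² + b²) = √(0.43187 + 0.01248) = 0.66659.
True dip = arctan(0.66659) = 33.7°, dipping toward W (azimuth ≈ 280°).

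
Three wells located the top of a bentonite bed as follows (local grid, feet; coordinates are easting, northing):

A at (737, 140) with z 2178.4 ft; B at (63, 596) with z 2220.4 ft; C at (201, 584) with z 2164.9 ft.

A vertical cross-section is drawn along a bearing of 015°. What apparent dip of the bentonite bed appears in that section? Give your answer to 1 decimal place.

34.0°

Let the plane be z = a·easting + b·northing + c.
B−A: −674a + 456b = 42;  C−A: −536a + 444b = −13.5.
Solving gives a = −0.45230, b = −0.57642.
Unit vector along 015° is (sin 15°, cos 15°) = (0.2588, 0.9659).
Slope in that direction = a·(0.2588) + b·(0.9659) = −0.67384.
Apparent dip = arctan|0.67384| = 34.0° (true dip is 36.2°, so apparent ≤ true as expected).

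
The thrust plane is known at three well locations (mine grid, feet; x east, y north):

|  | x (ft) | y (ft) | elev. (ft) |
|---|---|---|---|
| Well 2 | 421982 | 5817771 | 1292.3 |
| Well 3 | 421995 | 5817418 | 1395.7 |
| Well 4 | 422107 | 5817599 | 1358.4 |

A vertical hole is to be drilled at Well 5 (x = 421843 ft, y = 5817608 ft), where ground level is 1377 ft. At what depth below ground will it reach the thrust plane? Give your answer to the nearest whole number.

56 ft

Let the plane be z = a·x + b·y + c.
Well 3−Well 2: 13a − 353b = 103.4;  Well 4−Well 2: 125a − 172b = 66.1.
Solving gives a = 0.13245721, b = −0.28803982.
Then c = 1292.3 − a·421982 − b·5817771 = 1621147.45.
At (421843, 5817608): z_contact = 55876.1 − 1675702.8 + 1621147.45 = 1320.8 ft.
Depth below ground = 1377 − 1320.8 = 56 ft.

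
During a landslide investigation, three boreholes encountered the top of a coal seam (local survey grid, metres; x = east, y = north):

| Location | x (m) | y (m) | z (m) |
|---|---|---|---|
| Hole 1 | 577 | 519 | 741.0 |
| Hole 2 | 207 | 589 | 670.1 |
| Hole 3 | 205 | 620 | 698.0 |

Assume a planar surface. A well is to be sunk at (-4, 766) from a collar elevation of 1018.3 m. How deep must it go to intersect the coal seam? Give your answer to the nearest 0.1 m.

262.0 m

Two edge vectors: Hole 1→Hole 2 = (-370, 70, -70.9), Hole 1→Hole 3 = (-372, 101, -43).
Normal n = (Hole 1→Hole 2) × (Hole 1→Hole 3) = (4150.9, 10464.8, -11330).
So ∂z/∂x = −n_x/n_z = 0.36636 and ∂z/∂y = −n_y/n_z = 0.92364.
Intercept c from Hole 1: 741 − 211.39 − 479.37 = 50.24.
At (-4, 766): z_contact = −1.47 + 707.51 + 50.24 = 756.28 m.
Depth below ground = 1018.3 − 756.28 = 262.0 m.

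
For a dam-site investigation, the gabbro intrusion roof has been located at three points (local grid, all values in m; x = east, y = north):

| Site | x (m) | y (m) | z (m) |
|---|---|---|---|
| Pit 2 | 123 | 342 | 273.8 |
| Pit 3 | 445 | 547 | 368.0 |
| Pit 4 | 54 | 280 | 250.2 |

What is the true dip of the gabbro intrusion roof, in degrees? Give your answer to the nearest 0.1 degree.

14.3°

Let the plane be z = a·x + b·y + c.
Pit 3−Pit 2: 322a + 205b = 94.2;  Pit 4−Pit 2: −69a − 62b = −23.6.
Solving gives a = 0.17226, b = 0.18893.
Gradient magnitude |∇z| = √(a² + b²) = √(0.02967 + 0.03570) = 0.25568.
True dip = arctan(0.25568) = 14.3°, dipping toward SW (azimuth ≈ 222°).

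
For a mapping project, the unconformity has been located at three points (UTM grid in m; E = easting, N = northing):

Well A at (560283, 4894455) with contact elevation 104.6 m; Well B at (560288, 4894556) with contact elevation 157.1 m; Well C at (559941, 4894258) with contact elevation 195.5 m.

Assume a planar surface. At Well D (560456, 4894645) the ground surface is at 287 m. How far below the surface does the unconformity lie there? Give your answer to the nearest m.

Two edge vectors: Well A→Well B = (5, 101, 52.5), Well A→Well C = (-342, -197, 90.9).
Normal n = (Well A→Well B) × (Well A→Well C) = (19523.4, -18409.5, 33557).
So ∂z/∂E = −n_x/n_z = −0.58179813 and ∂z/∂N = −n_y/n_z = 0.54860387.
Intercept c from Well A: 104.6 + 325971.60 − 2685116.94 = −2359040.74.
At (560456, 4894645): z_contact = −326072.3 + 2685221.2 − 2359040.74 = 108.2 m.
Depth below ground = 287 − 108.2 = 179 m.

179 m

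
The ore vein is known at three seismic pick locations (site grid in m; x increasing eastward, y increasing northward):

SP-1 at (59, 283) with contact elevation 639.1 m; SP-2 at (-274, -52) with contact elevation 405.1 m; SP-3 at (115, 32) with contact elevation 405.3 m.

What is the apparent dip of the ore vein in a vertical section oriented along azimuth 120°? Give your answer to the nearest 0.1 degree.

31.4°

Let the plane be z = a·x + b·y + c.
SP-2−SP-1: −333a − 335b = −234;  SP-3−SP-1: 56a − 251b = −233.8.
Solving gives a = −0.19141, b = 0.88877.
Unit vector along 120° is (sin 120°, cos 120°) = (0.8660, -0.5000).
Slope in that direction = a·(0.8660) + b·(-0.5000) = −0.61015.
Apparent dip = arctan|0.61015| = 31.4° (true dip is 42.3°, so apparent ≤ true as expected).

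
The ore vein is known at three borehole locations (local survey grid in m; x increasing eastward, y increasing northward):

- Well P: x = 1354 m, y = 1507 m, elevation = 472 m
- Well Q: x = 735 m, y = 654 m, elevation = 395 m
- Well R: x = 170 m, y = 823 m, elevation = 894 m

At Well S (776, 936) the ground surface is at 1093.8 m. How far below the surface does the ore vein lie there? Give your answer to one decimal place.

558.2 m

Two edge vectors: Well P→Well Q = (-619, -853, -77), Well P→Well R = (-1184, -684, 422).
Normal n = (Well P→Well Q) × (Well P→Well R) = (-412634, 352386, -586556).
So ∂z/∂x = −n_x/n_z = −0.703486 and ∂z/∂y = −n_y/n_z = 0.600771.
Intercept c from Well P: 472 + 952.52 − 905.36 = 519.16.
At (776, 936): z_contact = −545.91 + 562.32 + 519.16 = 535.57 m.
Depth below ground = 1093.8 − 535.57 = 558.2 m.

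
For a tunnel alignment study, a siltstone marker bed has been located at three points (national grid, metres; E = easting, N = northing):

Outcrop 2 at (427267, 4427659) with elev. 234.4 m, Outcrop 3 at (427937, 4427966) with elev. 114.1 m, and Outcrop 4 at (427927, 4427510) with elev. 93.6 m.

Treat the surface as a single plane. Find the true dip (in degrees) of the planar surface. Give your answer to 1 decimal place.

11.8°

Let the plane be z = a·E + b·N + c.
Outcrop 3−Outcrop 2: 670a + 307b = −120.3;  Outcrop 4−Outcrop 2: 660a − 149b = −140.8.
Solving gives a = −0.20218, b = 0.04939.
Gradient magnitude |∇z| = √(a² + b²) = √(0.04088 + 0.00244) = 0.20813.
True dip = arctan(0.20813) = 11.8°, dipping toward ESE (azimuth ≈ 104°).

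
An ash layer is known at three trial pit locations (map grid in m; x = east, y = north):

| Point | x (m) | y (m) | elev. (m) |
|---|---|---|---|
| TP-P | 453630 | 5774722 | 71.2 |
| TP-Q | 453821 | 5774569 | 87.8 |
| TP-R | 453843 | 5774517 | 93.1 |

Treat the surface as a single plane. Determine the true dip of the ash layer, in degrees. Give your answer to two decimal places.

5.65°

Let the plane be z = a·x + b·y + c.
TP-Q−TP-P: 191a − 153b = 16.6;  TP-R−TP-P: 213a − 205b = 21.9.
Solving gives a = 0.00797, b = −0.09855.
Gradient magnitude |∇z| = √(a² + b²) = √(0.00006 + 0.00971) = 0.09887.
True dip = arctan(0.09887) = 5.65°, dipping toward N (azimuth ≈ 355°).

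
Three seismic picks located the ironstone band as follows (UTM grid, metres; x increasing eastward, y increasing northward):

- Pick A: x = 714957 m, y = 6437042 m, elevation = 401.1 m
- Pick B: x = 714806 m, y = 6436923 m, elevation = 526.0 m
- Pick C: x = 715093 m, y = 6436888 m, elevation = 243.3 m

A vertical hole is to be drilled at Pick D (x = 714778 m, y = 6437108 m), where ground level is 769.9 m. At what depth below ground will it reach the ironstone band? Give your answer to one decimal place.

Let the plane be z = a·x + b·y + c.
Pick B−Pick A: −151a − 119b = 124.9;  Pick C−Pick A: 136a − 154b = −157.8.
Solving gives a = −0.963862265, b = 0.173472286.
Then c = 401.1 − a·714957 − b·6437042 = −427127.22.
At (714778, 6437108): z_contact = −688947.54 + 1116659.84 − 427127.22 = 585.08 m.
Depth below ground = 769.9 − 585.08 = 184.8 m.

184.8 m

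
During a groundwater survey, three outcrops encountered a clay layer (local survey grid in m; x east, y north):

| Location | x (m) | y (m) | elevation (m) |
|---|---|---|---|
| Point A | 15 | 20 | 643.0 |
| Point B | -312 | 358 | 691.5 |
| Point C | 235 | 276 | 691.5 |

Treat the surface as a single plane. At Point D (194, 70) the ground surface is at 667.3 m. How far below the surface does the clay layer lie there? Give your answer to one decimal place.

11.4 m

Let the plane be z = a·x + b·y + c.
Point B−Point A: −327a + 338b = 48.5;  Point C−Point A: 220a + 256b = 48.5.
Solving gives a = 0.02516, b = 0.16783.
Then c = 643 − a·15 − b·20 = 639.27.
At (194, 70): z_contact = 4.88 + 11.75 + 639.27 = 655.90 m.
Depth below ground = 667.3 − 655.90 = 11.4 m.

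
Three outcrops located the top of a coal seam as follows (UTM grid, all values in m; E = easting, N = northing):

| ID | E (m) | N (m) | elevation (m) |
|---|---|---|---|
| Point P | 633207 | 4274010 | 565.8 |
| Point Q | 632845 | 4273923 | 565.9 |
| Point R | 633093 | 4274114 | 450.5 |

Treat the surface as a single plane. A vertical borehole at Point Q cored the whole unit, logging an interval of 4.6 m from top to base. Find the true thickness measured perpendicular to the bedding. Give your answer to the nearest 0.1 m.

Let the plane be z = a·E + b·N + c.
Point Q−Point P: −362a − 87b = 0.1;  Point R−Point P: −114a + 104b = −115.3.
Solving gives a = 0.21067, b = −0.87773.
|∇z| = √(a²+b²) = 0.90266, so dip δ = arctan(0.90266) = 42.07°.
True thickness = vertical thickness × cos δ = 4.6 × cos 42.07° = 3.4 m.

3.4 m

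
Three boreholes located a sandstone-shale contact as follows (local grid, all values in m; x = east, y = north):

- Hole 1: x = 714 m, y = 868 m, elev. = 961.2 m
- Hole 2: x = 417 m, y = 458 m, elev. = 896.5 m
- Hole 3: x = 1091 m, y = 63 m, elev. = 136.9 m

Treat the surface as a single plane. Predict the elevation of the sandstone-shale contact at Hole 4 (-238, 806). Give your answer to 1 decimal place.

Two edge vectors: Hole 1→Hole 2 = (-297, -410, -64.7), Hole 1→Hole 3 = (377, -805, -824.3).
Normal n = (Hole 1→Hole 2) × (Hole 1→Hole 3) = (285879.5, -269209, 393655).
So ∂z/∂x = −n_x/n_z = −0.726218 and ∂z/∂y = −n_y/n_z = 0.683870.
Intercept c from Hole 1: 961.2 + 518.52 − 593.60 = 886.12.
At (-238, 806): z = 172.8 + 551.2 + 886.12 = 1610.2 m.

1610.2 m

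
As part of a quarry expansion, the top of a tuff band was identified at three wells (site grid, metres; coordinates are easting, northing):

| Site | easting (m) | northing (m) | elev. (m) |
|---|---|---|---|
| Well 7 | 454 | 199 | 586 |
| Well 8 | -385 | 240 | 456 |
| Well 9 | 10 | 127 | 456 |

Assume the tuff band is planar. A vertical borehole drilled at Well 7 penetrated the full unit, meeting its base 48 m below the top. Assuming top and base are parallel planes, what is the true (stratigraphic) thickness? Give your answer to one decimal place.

Let the plane be z = a·easting + b·northing + c.
Well 8−Well 7: −839a + 41b = −130;  Well 9−Well 7: −444a − 72b = −130.
Solving gives a = 0.18687, b = 0.65321.
|∇z| = √(a²+b²) = 0.67941, so dip δ = arctan(0.67941) = 34.19°.
True thickness = vertical thickness × cos δ = 48 × cos 34.19° = 39.7 m.

39.7 m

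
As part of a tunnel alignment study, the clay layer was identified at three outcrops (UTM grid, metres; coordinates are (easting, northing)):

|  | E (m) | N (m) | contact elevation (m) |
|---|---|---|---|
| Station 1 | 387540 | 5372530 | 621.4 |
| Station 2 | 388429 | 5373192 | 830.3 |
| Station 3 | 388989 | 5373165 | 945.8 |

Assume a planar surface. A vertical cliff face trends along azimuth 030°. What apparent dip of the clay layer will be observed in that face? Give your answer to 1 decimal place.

7.7°

Let the plane be z = a·E + b·N + c.
Station 2−Station 1: 889a + 662b = 208.9;  Station 3−Station 1: 1449a + 635b = 324.4.
Solving gives a = 0.20800, b = 0.03624.
Unit vector along 030° is (sin 30°, cos 30°) = (0.5000, 0.8660).
Slope in that direction = a·(0.5000) + b·(0.8660) = 0.13538.
Apparent dip = arctan|0.13538| = 7.7° (true dip is 11.9°, so apparent ≤ true as expected).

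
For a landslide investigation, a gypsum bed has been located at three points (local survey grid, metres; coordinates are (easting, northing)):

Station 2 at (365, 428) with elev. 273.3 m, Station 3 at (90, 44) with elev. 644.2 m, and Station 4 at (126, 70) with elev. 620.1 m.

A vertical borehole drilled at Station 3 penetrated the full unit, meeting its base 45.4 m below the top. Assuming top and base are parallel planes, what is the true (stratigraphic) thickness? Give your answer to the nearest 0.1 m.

Two edge vectors: Station 2→Station 3 = (-275, -384, 370.9), Station 2→Station 4 = (-239, -358, 346.8).
Normal n = (Station 2→Station 3) × (Station 2→Station 4) = (-389, 6724.9, 6674).
So ∂z/∂E = −n_x/n_z = 0.05829 and ∂z/∂N = −n_y/n_z = −1.00763.
|∇z| = √(a²+b²) = 1.00931, so dip δ = arctan(1.00931) = 45.27°.
True thickness = vertical thickness × cos δ = 45.4 × cos 45.27° = 32.0 m.

32.0 m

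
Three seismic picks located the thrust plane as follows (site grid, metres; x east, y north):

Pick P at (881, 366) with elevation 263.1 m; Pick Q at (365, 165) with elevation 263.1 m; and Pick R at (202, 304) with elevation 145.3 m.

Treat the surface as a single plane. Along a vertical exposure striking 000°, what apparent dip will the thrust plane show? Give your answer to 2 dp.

30.19°

Let the plane be z = a·x + b·y + c.
Pick Q−Pick P: −516a − 201b = 0;  Pick R−Pick P: −679a − 62b = −117.8.
Solving gives a = 0.22661, b = −0.58175.
Unit vector along 000° is (sin 0°, cos 0°) = (0.0000, 1.0000).
Slope in that direction = a·(0.0000) + b·(1.0000) = −0.58175.
Apparent dip = arctan|0.58175| = 30.19° (true dip is 32.0°, so apparent ≤ true as expected).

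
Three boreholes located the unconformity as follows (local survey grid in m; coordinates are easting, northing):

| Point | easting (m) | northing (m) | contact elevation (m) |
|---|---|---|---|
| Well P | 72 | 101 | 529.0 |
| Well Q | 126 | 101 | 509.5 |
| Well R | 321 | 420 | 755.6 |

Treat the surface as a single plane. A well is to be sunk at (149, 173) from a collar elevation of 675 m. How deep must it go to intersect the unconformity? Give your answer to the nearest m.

Let the plane be z = a·easting + b·northing + c.
Well Q−Well P: 54a + 0b = −19.5;  Well R−Well P: 249a + 319b = 226.6.
Solving gives a = −0.36111, b = 0.99222.
Then c = 529 − a·72 − b·101 = 454.79.
At (149, 173): z_contact = −53.8 + 171.7 + 454.79 = 572.6 m.
Depth below ground = 675 − 572.6 = 102 m.

102 m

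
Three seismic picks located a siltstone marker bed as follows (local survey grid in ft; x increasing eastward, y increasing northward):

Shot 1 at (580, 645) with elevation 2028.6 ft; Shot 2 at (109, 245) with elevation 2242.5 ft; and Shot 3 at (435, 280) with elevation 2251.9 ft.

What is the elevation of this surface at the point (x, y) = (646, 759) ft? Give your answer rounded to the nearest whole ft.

1961 ft

Two edge vectors: Shot 1→Shot 2 = (-471, -400, 213.9), Shot 1→Shot 3 = (-145, -365, 223.3).
Normal n = (Shot 1→Shot 2) × (Shot 1→Shot 3) = (-11246.5, 74158.8, 113915).
So ∂z/∂x = −n_x/n_z = 0.09873 and ∂z/∂y = −n_y/n_z = −0.65100.
Intercept c from Shot 1: 2028.6 − 57.26 + 419.90 = 2391.23.
At (646, 759): z = 63.8 − 494.1 + 2391.23 = 1960.9 ft.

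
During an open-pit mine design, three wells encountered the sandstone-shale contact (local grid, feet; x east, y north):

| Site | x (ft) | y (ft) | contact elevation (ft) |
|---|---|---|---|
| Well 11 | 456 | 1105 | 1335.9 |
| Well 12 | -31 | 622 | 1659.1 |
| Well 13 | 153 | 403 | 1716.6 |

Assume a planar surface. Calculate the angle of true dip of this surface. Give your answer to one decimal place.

26.5°

Let the plane be z = a·x + b·y + c.
Well 12−Well 11: −487a − 483b = 323.2;  Well 13−Well 11: −303a − 702b = 380.7.
Solving gives a = −0.21996, b = −0.44737.
Gradient magnitude |∇z| = √(a² + b²) = √(0.04838 + 0.20014) = 0.49852.
True dip = arctan(0.49852) = 26.5°, dipping toward NNE (azimuth ≈ 026°).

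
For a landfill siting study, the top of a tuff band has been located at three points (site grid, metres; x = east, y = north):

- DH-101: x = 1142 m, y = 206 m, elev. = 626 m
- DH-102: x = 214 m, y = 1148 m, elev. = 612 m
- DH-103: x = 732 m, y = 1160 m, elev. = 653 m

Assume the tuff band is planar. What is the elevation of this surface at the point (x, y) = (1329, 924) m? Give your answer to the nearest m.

685 m

Two edge vectors: DH-101→DH-102 = (-928, 942, -14), DH-101→DH-103 = (-410, 954, 27).
Normal n = (DH-101→DH-102) × (DH-101→DH-103) = (38790, 30796, -499092).
So ∂z/∂x = −n_x/n_z = 0.07772 and ∂z/∂y = −n_y/n_z = 0.06170.
Intercept c from DH-101: 626 − 88.76 − 12.71 = 524.53.
At (1329, 924): z = 103.3 + 57.0 + 524.53 = 684.8 m.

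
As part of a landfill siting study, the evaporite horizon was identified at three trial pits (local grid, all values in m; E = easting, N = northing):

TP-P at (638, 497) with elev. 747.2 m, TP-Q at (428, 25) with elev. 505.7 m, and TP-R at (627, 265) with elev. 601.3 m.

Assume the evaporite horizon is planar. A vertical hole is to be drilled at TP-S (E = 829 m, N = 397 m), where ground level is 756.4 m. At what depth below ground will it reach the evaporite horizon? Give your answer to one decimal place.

129.8 m

Two edge vectors: TP-P→TP-Q = (-210, -472, -241.5), TP-P→TP-R = (-11, -232, -145.9).
Normal n = (TP-P→TP-Q) × (TP-P→TP-R) = (12836.8, -27982.5, 43528).
So ∂z/∂E = −n_x/n_z = −0.29491 and ∂z/∂N = −n_y/n_z = 0.64286.
Intercept c from TP-P: 747.2 + 188.15 − 319.50 = 615.85.
At (829, 397): z_contact = −244.48 + 255.22 + 615.85 = 626.59 m.
Depth below ground = 756.4 − 626.59 = 129.8 m.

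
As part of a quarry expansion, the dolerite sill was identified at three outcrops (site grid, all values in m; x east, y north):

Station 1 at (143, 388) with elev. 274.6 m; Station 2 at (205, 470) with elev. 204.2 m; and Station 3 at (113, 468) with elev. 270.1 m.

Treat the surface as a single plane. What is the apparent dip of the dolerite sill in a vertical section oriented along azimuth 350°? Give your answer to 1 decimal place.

11.0°

Let the plane be z = a·x + b·y + c.
Station 2−Station 1: 62a + 82b = −70.4;  Station 3−Station 1: −30a + 80b = −4.5.
Solving gives a = −0.70930, b = −0.32224.
Unit vector along 350° is (sin 350°, cos 350°) = (-0.1736, 0.9848).
Slope in that direction = a·(-0.1736) + b·(0.9848) = −0.19417.
Apparent dip = arctan|0.19417| = 11.0° (true dip is 37.9°, so apparent ≤ true as expected).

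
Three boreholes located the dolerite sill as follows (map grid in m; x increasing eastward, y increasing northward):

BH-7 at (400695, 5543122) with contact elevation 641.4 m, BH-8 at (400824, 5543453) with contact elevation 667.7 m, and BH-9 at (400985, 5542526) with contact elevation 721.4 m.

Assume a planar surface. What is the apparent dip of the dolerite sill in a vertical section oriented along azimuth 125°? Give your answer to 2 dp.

Let the plane be z = a·x + b·y + c.
BH-8−BH-7: 129a + 331b = 26.3;  BH-9−BH-7: 290a − 596b = 80.
Solving gives a = 0.24385, b = −0.01558.
Unit vector along 125° is (sin 125°, cos 125°) = (0.8192, -0.5736).
Slope in that direction = a·(0.8192) + b·(-0.5736) = 0.20868.
Apparent dip = arctan|0.20868| = 11.79° (true dip is 13.7°, so apparent ≤ true as expected).

11.79°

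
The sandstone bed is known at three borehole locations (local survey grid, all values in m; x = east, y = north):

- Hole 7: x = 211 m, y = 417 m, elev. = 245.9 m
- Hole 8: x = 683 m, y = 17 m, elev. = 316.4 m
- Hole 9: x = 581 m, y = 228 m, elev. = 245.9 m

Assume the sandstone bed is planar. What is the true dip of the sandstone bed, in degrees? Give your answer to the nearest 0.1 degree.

26.5°

Two edge vectors: Hole 7→Hole 8 = (472, -400, 70.5), Hole 7→Hole 9 = (370, -189, 0).
Normal n = (Hole 7→Hole 8) × (Hole 7→Hole 9) = (13324.5, 26085, 58792).
So ∂z/∂x = −n_x/n_z = −0.22664 and ∂z/∂y = −n_y/n_z = −0.44368.
Gradient magnitude |∇z| = √(a² + b²) = √(0.05136 + 0.19685) = 0.49822.
True dip = arctan(0.49822) = 26.5°, dipping toward NNE (azimuth ≈ 027°).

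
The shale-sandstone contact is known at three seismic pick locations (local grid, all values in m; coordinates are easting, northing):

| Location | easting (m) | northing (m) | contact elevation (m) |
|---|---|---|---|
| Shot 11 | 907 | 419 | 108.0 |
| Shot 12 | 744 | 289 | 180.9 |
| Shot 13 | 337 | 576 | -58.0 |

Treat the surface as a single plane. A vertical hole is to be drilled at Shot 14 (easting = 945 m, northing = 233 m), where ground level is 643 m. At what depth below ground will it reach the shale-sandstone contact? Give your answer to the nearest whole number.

403 m

Two edge vectors: Shot 11→Shot 12 = (-163, -130, 72.9), Shot 11→Shot 13 = (-570, 157, -166).
Normal n = (Shot 11→Shot 12) × (Shot 11→Shot 13) = (10134.7, -68611, -99691).
So ∂z/∂easting = −n_x/n_z = 0.10166 and ∂z/∂northing = −n_y/n_z = −0.68824.
Intercept c from Shot 11: 108 − 92.21 + 288.37 = 304.16.
At (945, 233): z_contact = 96.1 − 160.4 + 304.16 = 239.9 m.
Depth below ground = 643 − 239.9 = 403 m.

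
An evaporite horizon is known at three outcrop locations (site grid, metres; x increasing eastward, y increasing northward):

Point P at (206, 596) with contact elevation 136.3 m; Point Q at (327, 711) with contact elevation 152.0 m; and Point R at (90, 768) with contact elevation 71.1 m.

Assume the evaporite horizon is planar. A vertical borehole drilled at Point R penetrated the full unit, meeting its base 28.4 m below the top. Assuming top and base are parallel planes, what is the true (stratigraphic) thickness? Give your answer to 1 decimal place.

26.8 m

Two edge vectors: Point P→Point Q = (121, 115, 15.7), Point P→Point R = (-116, 172, -65.2).
Normal n = (Point P→Point Q) × (Point P→Point R) = (-10198.4, 6068, 34152).
So ∂z/∂x = −n_x/n_z = 0.29862 and ∂z/∂y = −n_y/n_z = −0.17768.
|∇z| = √(a²+b²) = 0.34748, so dip δ = arctan(0.34748) = 19.16°.
True thickness = vertical thickness × cos δ = 28.4 × cos 19.16° = 26.8 m.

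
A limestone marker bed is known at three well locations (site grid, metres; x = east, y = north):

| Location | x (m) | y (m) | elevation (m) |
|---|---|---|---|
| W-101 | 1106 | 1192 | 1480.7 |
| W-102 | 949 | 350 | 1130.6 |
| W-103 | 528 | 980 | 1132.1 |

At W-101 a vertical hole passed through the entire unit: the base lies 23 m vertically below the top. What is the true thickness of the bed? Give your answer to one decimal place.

19.9 m

Two edge vectors: W-101→W-102 = (-157, -842, -350.1), W-101→W-103 = (-578, -212, -348.6).
Normal n = (W-101→W-102) × (W-101→W-103) = (219300, 147627.6, -453392).
So ∂z/∂x = −n_x/n_z = 0.48369 and ∂z/∂y = −n_y/n_z = 0.32561.
|∇z| = √(a²+b²) = 0.58307, so dip δ = arctan(0.58307) = 30.25°.
True thickness = vertical thickness × cos δ = 23 × cos 30.25° = 19.9 m.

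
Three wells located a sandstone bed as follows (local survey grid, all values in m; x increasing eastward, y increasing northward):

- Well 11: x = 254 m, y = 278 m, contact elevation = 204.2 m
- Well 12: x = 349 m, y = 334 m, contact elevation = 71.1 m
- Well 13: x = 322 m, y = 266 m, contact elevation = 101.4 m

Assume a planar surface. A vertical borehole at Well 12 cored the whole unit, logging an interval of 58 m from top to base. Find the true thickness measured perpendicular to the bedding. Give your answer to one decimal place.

Two edge vectors: Well 11→Well 12 = (95, 56, -133.1), Well 11→Well 13 = (68, -12, -102.8).
Normal n = (Well 11→Well 12) × (Well 11→Well 13) = (-7354, 715.2, -4948).
So ∂z/∂x = −n_x/n_z = −1.48626 and ∂z/∂y = −n_y/n_z = 0.14454.
|∇z| = √(a²+b²) = 1.49327, so dip δ = arctan(1.49327) = 56.19°.
True thickness = vertical thickness × cos δ = 58 × cos 56.19° = 32.3 m.

32.3 m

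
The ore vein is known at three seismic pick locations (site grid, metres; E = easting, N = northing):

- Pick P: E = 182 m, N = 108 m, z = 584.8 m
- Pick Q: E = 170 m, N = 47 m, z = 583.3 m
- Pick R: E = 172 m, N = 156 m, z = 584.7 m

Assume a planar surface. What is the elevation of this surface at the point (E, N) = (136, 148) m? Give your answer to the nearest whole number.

582 m

Let the plane be z = a·E + b·N + c.
Pick Q−Pick P: −12a − 61b = −1.5;  Pick R−Pick P: −10a + 48b = −0.1.
Solving gives a = 0.06585, b = 0.01164.
Then c = 584.8 − a·182 − b·108 = 571.56.
At (136, 148): z = 9.0 + 1.7 + 571.56 = 582.2 m.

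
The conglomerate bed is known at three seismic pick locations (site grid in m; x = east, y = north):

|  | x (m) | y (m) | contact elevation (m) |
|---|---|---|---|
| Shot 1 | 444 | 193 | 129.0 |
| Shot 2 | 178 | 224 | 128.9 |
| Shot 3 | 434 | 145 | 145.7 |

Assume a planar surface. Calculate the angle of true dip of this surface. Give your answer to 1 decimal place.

Two edge vectors: Shot 1→Shot 2 = (-266, 31, -0.1), Shot 1→Shot 3 = (-10, -48, 16.7).
Normal n = (Shot 1→Shot 2) × (Shot 1→Shot 3) = (512.9, 4443.2, 13078).
So ∂z/∂x = −n_x/n_z = −0.03922 and ∂z/∂y = −n_y/n_z = −0.33975.
Gradient magnitude |∇z| = √(a² + b²) = √(0.00154 + 0.11543) = 0.34200.
True dip = arctan(0.34200) = 18.9°, dipping toward N (azimuth ≈ 007°).

18.9°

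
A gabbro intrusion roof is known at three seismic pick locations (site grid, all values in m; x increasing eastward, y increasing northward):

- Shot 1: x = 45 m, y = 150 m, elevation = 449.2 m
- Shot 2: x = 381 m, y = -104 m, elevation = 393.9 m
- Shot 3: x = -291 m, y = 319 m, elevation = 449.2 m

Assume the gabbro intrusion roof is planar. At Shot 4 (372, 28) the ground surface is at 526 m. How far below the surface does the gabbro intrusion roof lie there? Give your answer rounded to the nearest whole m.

Two edge vectors: Shot 1→Shot 2 = (336, -254, -55.3), Shot 1→Shot 3 = (-336, 169, 0).
Normal n = (Shot 1→Shot 2) × (Shot 1→Shot 3) = (9345.7, 18580.8, -28560).
So ∂z/∂x = −n_x/n_z = 0.32723 and ∂z/∂y = −n_y/n_z = 0.65059.
Intercept c from Shot 1: 449.2 − 14.73 − 97.59 = 336.89.
At (372, 28): z_contact = 121.7 + 18.2 + 336.89 = 476.8 m.
Depth below ground = 526 − 476.8 = 49 m.

49 m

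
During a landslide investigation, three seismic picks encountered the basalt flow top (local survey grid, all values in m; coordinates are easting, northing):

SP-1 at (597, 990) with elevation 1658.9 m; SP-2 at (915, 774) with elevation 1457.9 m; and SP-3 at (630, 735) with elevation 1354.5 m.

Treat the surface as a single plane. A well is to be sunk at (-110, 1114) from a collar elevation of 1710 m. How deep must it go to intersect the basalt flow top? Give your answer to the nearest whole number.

Let the plane be z = a·easting + b·northing + c.
SP-2−SP-1: 318a − 216b = −201;  SP-3−SP-1: 33a − 255b = −304.4.
Solving gives a = 0.19598, b = 1.21909.
Then c = 1658.9 − a·597 − b·990 = 335.00.
At (-110, 1114): z_contact = −21.6 + 1358.1 + 335.00 = 1671.5 m.
Depth below ground = 1710 − 1671.5 = 38 m.

38 m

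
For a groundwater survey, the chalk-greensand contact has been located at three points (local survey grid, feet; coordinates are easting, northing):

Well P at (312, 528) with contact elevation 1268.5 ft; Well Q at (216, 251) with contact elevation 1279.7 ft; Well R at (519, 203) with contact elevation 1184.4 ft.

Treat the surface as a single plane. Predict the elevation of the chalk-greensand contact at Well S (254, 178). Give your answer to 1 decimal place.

Two edge vectors: Well P→Well Q = (-96, -277, 11.2), Well P→Well R = (207, -325, -84.1).
Normal n = (Well P→Well Q) × (Well P→Well R) = (26935.7, -5755.2, 88539).
So ∂z/∂easting = −n_x/n_z = −0.30422 and ∂z/∂northing = −n_y/n_z = 0.06500.
Intercept c from Well P: 1268.5 + 94.92 − 34.32 = 1329.10.
At (254, 178): z = −77.3 + 11.6 + 1329.10 = 1263.4 ft.

1263.4 ft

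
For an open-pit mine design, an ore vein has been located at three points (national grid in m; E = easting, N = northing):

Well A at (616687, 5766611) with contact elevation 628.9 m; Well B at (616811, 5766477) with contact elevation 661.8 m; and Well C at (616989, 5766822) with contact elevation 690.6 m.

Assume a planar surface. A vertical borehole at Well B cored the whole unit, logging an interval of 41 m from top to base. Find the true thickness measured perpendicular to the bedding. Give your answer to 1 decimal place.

Let the plane be z = a·E + b·N + c.
Well B−Well A: 124a − 134b = 32.9;  Well C−Well A: 302a + 211b = 61.7.
Solving gives a = 0.22826, b = −0.03429.
|∇z| = √(a²+b²) = 0.23083, so dip δ = arctan(0.23083) = 13.00°.
True thickness = vertical thickness × cos δ = 41 × cos 13.00° = 39.9 m.

39.9 m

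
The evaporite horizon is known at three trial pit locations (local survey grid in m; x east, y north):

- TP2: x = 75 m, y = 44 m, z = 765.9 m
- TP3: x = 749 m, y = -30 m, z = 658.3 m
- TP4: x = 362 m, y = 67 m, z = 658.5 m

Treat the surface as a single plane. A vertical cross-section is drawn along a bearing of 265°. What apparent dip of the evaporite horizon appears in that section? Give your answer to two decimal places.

Let the plane be z = a·x + b·y + c.
TP3−TP2: 674a − 74b = −107.6;  TP4−TP2: 287a + 23b = −107.4.
Solving gives a = −0.28368, b = −1.12973.
Unit vector along 265° is (sin 265°, cos 265°) = (-0.9962, -0.0872).
Slope in that direction = a·(-0.9962) + b·(-0.0872) = 0.38106.
Apparent dip = arctan|0.38106| = 20.86° (true dip is 49.4°, so apparent ≤ true as expected).

20.86°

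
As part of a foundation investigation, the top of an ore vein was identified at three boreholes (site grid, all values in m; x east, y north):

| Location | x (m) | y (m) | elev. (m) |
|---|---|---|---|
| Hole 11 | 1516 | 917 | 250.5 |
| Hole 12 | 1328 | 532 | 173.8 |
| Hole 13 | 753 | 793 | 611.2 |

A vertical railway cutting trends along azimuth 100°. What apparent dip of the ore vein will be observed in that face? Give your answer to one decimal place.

Let the plane be z = a·x + b·y + c.
Hole 12−Hole 11: −188a − 385b = −76.7;  Hole 13−Hole 11: −763a − 124b = 360.7.
Solving gives a = −0.54866, b = 0.46714.
Unit vector along 100° is (sin 100°, cos 100°) = (0.9848, -0.1736).
Slope in that direction = a·(0.9848) + b·(-0.1736) = −0.62144.
Apparent dip = arctan|0.62144| = 31.9° (true dip is 35.8°, so apparent ≤ true as expected).

31.9°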